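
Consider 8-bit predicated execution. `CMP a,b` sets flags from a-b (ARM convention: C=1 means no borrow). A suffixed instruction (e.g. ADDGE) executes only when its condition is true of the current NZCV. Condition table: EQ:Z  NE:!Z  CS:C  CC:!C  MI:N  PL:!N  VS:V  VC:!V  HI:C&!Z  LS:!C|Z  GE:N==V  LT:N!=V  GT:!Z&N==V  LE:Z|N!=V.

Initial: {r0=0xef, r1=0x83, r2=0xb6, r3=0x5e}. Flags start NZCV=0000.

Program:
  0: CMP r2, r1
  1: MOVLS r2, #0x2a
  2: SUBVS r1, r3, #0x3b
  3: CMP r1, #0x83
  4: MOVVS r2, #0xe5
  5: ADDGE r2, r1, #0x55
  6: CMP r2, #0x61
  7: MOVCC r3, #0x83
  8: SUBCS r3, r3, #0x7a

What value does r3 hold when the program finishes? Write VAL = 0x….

0: ✓ CMP  NZCV=0010
1: · MOVLS
2: · SUBVS
3: ✓ CMP  NZCV=0110
4: · MOVVS
5: ✓ ADDGE  r2←0xd8
6: ✓ CMP  NZCV=0011
7: · MOVCC
8: ✓ SUBCS  r3←0xe4

VAL = 0xe4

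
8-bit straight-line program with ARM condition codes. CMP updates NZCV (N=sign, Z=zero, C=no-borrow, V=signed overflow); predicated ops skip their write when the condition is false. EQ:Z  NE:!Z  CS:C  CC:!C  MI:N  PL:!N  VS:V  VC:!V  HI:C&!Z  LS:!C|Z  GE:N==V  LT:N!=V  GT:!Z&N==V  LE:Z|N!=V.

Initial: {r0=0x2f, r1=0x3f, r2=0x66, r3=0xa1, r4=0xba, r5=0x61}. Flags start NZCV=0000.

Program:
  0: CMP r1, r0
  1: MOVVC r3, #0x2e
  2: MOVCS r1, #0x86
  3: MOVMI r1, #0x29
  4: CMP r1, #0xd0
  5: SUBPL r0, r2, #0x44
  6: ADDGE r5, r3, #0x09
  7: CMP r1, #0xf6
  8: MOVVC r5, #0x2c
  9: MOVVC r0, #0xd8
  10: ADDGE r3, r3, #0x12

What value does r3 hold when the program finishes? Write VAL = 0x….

VAL = 0x2e

[0] flags=0010 → (cmp)
[1] flags=0010 VC?T → r3=0x2e
[2] flags=0010 CS?T → r1=0x86
[3] flags=0010 MI?F → skip
[4] flags=1000 → (cmp)
[5] flags=1000 PL?F → skip
[6] flags=1000 GE?F → skip
[7] flags=1000 → (cmp)
[8] flags=1000 VC?T → r5=0x2c
[9] flags=1000 VC?T → r0=0xd8
[10] flags=1000 GE?F → skip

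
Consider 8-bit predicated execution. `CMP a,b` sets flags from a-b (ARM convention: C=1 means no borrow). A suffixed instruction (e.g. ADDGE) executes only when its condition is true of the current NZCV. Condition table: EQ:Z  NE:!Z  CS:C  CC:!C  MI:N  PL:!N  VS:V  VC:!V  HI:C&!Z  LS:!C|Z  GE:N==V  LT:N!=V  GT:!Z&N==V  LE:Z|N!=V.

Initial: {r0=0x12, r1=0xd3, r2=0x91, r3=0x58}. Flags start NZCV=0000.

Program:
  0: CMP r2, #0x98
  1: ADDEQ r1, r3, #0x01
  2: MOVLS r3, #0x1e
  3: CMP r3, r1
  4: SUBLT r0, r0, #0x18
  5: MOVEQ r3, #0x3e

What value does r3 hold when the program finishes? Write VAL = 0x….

0: ✓ CMP  NZCV=1000
1: · ADDEQ
2: ✓ MOVLS  r3←0x1e
3: ✓ CMP  NZCV=0000
4: · SUBLT
5: · MOVEQ

VAL = 0x1e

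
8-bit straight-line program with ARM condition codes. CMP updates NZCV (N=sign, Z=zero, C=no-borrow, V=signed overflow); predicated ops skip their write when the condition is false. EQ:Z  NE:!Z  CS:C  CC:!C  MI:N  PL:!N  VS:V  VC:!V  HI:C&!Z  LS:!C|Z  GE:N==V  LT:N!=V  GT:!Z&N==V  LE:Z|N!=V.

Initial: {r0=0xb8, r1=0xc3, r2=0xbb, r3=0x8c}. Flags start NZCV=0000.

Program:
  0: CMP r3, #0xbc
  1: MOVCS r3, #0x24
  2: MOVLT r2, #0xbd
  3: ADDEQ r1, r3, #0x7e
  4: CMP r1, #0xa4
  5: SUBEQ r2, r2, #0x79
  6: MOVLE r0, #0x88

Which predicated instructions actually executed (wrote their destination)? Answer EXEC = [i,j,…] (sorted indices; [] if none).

EXEC = [2]

[0] flags=1000 → (cmp)
[1] flags=1000 CS?F → skip
[2] flags=1000 LT?T → r2=0xbd
[3] flags=1000 EQ?F → skip
[4] flags=0010 → (cmp)
[5] flags=0010 EQ?F → skip
[6] flags=0010 LE?F → skip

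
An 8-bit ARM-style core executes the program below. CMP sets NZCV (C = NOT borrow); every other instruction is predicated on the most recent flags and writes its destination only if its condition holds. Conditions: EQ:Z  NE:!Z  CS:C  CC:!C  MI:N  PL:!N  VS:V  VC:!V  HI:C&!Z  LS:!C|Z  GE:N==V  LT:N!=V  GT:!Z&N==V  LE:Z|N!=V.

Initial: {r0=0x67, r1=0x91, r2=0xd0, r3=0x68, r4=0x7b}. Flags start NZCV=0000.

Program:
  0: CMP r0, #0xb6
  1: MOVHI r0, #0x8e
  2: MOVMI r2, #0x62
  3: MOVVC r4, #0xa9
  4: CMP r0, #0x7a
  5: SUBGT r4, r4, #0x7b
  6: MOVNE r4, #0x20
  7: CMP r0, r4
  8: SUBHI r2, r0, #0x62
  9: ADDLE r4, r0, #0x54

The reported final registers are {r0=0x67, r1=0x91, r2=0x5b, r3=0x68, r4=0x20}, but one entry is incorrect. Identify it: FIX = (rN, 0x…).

FIX = (r2, 0x05)

[0] flags=1001 → (cmp)
[1] flags=1001 HI?F → skip
[2] flags=1001 MI?T → r2=0x62
[3] flags=1001 VC?F → skip
[4] flags=1000 → (cmp)
[5] flags=1000 GT?F → skip
[6] flags=1000 NE?T → r4=0x20
[7] flags=0010 → (cmp)
[8] flags=0010 HI?T → r2=0x05
[9] flags=0010 LE?F → skip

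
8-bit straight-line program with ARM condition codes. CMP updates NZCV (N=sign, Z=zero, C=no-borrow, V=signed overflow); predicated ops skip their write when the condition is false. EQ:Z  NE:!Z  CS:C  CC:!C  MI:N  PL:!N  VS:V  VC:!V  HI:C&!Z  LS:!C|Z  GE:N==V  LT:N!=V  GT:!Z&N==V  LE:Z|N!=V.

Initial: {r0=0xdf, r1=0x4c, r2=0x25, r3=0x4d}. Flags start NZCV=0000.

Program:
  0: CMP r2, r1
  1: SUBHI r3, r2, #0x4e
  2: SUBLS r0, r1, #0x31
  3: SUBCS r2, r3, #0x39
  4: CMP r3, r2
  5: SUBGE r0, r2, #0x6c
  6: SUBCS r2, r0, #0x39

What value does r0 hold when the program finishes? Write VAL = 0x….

0: ✓ CMP  NZCV=1000
1: · SUBHI
2: ✓ SUBLS  r0←0x1b
3: · SUBCS
4: ✓ CMP  NZCV=0010
5: ✓ SUBGE  r0←0xb9
6: ✓ SUBCS  r2←0x80

VAL = 0xb9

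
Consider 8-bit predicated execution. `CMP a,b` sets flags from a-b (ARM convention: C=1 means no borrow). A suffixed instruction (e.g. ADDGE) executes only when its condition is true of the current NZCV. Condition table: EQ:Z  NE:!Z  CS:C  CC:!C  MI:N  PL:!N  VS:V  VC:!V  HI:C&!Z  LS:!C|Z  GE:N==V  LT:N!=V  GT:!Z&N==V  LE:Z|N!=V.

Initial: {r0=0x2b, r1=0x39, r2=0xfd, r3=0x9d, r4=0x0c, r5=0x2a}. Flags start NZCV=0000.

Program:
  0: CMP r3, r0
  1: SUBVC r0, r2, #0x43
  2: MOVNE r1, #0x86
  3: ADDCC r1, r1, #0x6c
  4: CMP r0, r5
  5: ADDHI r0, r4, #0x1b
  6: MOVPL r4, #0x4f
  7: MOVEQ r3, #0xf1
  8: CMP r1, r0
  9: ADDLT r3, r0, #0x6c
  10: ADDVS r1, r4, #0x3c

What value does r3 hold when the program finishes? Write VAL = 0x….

0: ✓ CMP  NZCV=0011
1: · SUBVC
2: ✓ MOVNE  r1←0x86
3: · ADDCC
4: ✓ CMP  NZCV=0010
5: ✓ ADDHI  r0←0x27
6: ✓ MOVPL  r4←0x4f
7: · MOVEQ
8: ✓ CMP  NZCV=0011
9: ✓ ADDLT  r3←0x93
10: ✓ ADDVS  r1←0x8b

VAL = 0x93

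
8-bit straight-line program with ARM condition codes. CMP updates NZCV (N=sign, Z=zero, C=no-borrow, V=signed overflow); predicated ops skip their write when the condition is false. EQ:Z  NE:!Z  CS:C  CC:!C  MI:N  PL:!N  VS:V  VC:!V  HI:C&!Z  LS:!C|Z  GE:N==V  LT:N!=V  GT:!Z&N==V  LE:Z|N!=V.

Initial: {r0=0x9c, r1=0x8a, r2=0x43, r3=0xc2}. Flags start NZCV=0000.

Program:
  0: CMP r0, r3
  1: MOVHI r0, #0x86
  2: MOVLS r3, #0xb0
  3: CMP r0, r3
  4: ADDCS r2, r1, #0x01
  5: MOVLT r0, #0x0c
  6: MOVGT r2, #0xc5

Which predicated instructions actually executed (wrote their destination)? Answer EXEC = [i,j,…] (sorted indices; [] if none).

EXEC = [2,5]

0: ✓ CMP  NZCV=1000
1: · MOVHI
2: ✓ MOVLS  r3←0xb0
3: ✓ CMP  NZCV=1000
4: · ADDCS
5: ✓ MOVLT  r0←0x0c
6: · MOVGT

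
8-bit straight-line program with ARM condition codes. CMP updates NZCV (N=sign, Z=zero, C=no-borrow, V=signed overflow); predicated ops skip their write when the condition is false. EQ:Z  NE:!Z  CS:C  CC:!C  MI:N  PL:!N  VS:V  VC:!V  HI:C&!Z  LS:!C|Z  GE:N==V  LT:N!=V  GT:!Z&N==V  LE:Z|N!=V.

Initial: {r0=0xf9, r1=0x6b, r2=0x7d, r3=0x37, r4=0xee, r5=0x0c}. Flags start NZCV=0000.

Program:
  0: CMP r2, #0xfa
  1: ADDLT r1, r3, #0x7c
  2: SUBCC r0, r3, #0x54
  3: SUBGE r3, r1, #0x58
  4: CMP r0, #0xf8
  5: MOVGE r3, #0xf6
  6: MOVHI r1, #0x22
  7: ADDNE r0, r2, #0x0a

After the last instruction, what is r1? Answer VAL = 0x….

0: ✓ CMP  NZCV=1001
1: · ADDLT
2: ✓ SUBCC  r0←0xe3
3: ✓ SUBGE  r3←0x13
4: ✓ CMP  NZCV=1000
5: · MOVGE
6: · MOVHI
7: ✓ ADDNE  r0←0x87

VAL = 0x6b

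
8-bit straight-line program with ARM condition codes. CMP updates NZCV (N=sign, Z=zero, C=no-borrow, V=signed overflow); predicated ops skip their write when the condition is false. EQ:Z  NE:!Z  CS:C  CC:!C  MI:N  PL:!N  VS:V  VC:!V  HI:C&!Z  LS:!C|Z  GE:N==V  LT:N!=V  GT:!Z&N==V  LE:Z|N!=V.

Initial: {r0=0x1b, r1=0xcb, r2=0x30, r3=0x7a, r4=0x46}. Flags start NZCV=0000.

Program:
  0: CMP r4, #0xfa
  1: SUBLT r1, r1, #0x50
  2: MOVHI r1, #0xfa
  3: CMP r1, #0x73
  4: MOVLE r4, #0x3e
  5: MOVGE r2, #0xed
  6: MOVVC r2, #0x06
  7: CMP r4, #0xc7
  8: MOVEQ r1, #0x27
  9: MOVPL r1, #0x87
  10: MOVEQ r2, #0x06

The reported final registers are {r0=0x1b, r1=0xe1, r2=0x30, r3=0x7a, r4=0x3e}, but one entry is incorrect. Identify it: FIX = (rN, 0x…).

[0] flags=0000 → (cmp)
[1] flags=0000 LT?F → skip
[2] flags=0000 HI?F → skip
[3] flags=0011 → (cmp)
[4] flags=0011 LE?T → r4=0x3e
[5] flags=0011 GE?F → skip
[6] flags=0011 VC?F → skip
[7] flags=0000 → (cmp)
[8] flags=0000 EQ?F → skip
[9] flags=0000 PL?T → r1=0x87
[10] flags=0000 EQ?F → skip

FIX = (r1, 0x87)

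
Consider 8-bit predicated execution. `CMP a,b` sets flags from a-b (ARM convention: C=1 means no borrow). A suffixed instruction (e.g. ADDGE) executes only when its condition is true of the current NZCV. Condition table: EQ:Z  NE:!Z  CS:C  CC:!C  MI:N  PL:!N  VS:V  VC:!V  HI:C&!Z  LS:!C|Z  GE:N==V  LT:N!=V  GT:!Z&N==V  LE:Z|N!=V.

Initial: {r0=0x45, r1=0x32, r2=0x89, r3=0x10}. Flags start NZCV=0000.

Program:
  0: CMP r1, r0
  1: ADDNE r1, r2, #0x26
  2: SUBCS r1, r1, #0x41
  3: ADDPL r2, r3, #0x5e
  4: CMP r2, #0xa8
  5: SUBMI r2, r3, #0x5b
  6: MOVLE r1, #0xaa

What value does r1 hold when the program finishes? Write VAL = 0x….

VAL = 0xaa

[0] flags=1000 → (cmp)
[1] flags=1000 NE?T → r1=0xaf
[2] flags=1000 CS?F → skip
[3] flags=1000 PL?F → skip
[4] flags=1000 → (cmp)
[5] flags=1000 MI?T → r2=0xb5
[6] flags=1000 LE?T → r1=0xaa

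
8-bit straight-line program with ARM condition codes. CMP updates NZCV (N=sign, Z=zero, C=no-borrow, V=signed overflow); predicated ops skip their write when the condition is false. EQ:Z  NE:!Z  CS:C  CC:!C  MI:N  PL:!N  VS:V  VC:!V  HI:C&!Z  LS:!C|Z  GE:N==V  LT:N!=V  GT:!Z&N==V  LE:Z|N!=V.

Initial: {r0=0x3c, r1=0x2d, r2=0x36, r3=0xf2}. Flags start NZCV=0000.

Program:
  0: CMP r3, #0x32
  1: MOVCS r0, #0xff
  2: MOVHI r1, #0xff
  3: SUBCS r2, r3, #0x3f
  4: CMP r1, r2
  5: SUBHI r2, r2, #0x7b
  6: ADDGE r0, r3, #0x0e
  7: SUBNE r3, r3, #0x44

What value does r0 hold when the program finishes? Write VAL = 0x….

VAL = 0x00

[0] flags=1010 → (cmp)
[1] flags=1010 CS?T → r0=0xff
[2] flags=1010 HI?T → r1=0xff
[3] flags=1010 CS?T → r2=0xb3
[4] flags=0010 → (cmp)
[5] flags=0010 HI?T → r2=0x38
[6] flags=0010 GE?T → r0=0x00
[7] flags=0010 NE?T → r3=0xae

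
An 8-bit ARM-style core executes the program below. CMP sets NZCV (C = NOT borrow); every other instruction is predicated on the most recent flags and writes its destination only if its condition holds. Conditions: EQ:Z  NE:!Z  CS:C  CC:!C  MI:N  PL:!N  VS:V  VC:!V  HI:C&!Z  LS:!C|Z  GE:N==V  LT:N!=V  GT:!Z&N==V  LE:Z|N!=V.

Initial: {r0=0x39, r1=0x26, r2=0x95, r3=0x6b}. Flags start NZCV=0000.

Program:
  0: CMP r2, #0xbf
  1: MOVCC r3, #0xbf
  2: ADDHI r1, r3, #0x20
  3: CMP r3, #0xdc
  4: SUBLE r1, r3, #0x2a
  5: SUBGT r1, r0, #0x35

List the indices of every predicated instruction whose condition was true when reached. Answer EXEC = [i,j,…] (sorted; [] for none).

0: ✓ CMP  NZCV=1000
1: ✓ MOVCC  r3←0xbf
2: · ADDHI
3: ✓ CMP  NZCV=1000
4: ✓ SUBLE  r1←0x95
5: · SUBGT

EXEC = [1,4]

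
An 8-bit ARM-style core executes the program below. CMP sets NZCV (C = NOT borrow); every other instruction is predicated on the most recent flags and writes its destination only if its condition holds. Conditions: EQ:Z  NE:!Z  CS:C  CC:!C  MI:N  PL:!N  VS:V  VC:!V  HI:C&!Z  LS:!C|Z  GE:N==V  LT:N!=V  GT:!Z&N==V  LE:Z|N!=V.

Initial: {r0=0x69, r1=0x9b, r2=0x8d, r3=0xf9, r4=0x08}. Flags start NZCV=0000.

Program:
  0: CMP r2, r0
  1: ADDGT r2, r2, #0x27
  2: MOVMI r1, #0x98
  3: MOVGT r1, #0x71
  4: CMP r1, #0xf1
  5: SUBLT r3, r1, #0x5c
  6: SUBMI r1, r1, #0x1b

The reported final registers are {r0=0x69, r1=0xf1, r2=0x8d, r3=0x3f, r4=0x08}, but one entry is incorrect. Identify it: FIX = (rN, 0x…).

FIX = (r1, 0x80)

[0] flags=0011 → (cmp)
[1] flags=0011 GT?F → skip
[2] flags=0011 MI?F → skip
[3] flags=0011 GT?F → skip
[4] flags=1000 → (cmp)
[5] flags=1000 LT?T → r3=0x3f
[6] flags=1000 MI?T → r1=0x80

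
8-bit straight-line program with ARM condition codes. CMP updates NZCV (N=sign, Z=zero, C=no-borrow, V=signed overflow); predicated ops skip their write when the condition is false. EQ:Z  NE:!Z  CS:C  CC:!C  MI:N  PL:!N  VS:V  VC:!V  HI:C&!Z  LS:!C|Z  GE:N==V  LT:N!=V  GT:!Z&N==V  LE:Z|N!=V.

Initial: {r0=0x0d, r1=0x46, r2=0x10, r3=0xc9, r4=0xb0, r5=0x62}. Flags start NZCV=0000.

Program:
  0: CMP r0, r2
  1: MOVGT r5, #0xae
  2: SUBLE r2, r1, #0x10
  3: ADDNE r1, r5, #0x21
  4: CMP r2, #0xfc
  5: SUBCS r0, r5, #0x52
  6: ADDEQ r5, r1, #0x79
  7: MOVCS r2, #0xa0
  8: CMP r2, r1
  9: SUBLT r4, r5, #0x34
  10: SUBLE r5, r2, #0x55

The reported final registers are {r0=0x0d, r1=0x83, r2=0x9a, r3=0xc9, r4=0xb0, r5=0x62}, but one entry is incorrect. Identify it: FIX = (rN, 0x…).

FIX = (r2, 0x36)

[0] flags=1000 → (cmp)
[1] flags=1000 GT?F → skip
[2] flags=1000 LE?T → r2=0x36
[3] flags=1000 NE?T → r1=0x83
[4] flags=0000 → (cmp)
[5] flags=0000 CS?F → skip
[6] flags=0000 EQ?F → skip
[7] flags=0000 CS?F → skip
[8] flags=1001 → (cmp)
[9] flags=1001 LT?F → skip
[10] flags=1001 LE?F → skip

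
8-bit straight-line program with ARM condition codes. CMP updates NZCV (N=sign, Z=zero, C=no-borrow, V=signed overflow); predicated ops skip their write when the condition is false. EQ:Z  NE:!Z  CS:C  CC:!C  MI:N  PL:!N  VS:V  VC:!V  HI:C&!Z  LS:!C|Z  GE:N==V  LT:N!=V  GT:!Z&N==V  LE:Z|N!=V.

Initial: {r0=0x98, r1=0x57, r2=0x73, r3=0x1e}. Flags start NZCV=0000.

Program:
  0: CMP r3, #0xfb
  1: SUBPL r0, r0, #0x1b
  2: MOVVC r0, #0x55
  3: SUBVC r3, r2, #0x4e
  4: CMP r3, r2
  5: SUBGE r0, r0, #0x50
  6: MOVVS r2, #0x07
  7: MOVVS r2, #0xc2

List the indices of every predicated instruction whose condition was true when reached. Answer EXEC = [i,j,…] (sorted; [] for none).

EXEC = [1,2,3]

[0] flags=0000 → (cmp)
[1] flags=0000 PL?T → r0=0x7d
[2] flags=0000 VC?T → r0=0x55
[3] flags=0000 VC?T → r3=0x25
[4] flags=1000 → (cmp)
[5] flags=1000 GE?F → skip
[6] flags=1000 VS?F → skip
[7] flags=1000 VS?F → skip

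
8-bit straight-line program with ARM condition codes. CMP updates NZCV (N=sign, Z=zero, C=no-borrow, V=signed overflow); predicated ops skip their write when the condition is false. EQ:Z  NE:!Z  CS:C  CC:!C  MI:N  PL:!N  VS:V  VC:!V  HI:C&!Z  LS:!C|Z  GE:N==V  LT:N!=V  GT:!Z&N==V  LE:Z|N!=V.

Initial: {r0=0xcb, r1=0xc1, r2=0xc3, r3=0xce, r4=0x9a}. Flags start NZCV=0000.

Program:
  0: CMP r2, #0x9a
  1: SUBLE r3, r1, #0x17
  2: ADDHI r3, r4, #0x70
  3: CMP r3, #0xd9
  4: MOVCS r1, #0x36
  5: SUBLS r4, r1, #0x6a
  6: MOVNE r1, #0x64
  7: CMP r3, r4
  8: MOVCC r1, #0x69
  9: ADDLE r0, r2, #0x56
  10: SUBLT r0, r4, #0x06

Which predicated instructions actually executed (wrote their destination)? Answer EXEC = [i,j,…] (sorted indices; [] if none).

EXEC = [2,5,6,8,9,10]

0: ✓ CMP  NZCV=0010
1: · SUBLE
2: ✓ ADDHI  r3←0x0a
3: ✓ CMP  NZCV=0000
4: · MOVCS
5: ✓ SUBLS  r4←0x57
6: ✓ MOVNE  r1←0x64
7: ✓ CMP  NZCV=1000
8: ✓ MOVCC  r1←0x69
9: ✓ ADDLE  r0←0x19
10: ✓ SUBLT  r0←0x51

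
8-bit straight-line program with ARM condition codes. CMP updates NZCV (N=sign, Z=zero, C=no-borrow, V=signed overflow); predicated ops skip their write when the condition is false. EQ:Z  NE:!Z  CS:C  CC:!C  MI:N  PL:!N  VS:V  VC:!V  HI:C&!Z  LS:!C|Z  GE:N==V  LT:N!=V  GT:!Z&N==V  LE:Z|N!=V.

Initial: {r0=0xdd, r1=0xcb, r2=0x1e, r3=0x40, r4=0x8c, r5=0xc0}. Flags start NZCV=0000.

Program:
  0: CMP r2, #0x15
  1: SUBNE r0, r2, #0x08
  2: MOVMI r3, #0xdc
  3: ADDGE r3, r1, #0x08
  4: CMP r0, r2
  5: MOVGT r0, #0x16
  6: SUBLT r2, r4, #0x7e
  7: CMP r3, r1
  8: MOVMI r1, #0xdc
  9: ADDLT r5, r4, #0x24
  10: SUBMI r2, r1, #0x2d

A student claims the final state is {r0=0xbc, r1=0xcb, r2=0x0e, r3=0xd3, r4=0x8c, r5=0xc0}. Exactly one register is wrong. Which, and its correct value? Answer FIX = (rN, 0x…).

0: ✓ CMP  NZCV=0010
1: ✓ SUBNE  r0←0x16
2: · MOVMI
3: ✓ ADDGE  r3←0xd3
4: ✓ CMP  NZCV=1000
5: · MOVGT
6: ✓ SUBLT  r2←0x0e
7: ✓ CMP  NZCV=0010
8: · MOVMI
9: · ADDLT
10: · SUBMI

FIX = (r0, 0x16)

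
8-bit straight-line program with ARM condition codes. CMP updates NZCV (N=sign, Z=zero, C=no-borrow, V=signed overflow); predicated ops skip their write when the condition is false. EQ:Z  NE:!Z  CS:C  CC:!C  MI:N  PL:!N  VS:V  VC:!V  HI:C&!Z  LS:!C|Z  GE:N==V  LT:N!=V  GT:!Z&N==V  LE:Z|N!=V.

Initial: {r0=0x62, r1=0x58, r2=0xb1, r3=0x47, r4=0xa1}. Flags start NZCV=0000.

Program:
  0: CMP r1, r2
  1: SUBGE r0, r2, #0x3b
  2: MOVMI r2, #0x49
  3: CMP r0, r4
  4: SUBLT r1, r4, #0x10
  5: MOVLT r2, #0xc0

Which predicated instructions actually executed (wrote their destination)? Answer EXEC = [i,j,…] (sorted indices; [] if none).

0: ✓ CMP  NZCV=1001
1: ✓ SUBGE  r0←0x76
2: ✓ MOVMI  r2←0x49
3: ✓ CMP  NZCV=1001
4: · SUBLT
5: · MOVLT

EXEC = [1,2]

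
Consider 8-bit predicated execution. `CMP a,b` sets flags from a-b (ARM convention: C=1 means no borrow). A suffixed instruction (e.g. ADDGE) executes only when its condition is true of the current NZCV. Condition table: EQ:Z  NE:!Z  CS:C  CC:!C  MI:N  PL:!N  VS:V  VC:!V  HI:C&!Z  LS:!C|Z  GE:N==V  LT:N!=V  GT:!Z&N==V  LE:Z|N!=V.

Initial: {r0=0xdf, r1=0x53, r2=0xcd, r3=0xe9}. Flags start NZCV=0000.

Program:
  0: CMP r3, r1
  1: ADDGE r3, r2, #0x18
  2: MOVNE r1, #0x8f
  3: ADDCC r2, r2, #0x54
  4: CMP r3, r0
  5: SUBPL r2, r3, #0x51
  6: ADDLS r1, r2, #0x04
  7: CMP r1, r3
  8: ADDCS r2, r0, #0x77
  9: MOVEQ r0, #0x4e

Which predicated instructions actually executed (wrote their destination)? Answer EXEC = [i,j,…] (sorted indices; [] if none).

[0] flags=1010 → (cmp)
[1] flags=1010 GE?F → skip
[2] flags=1010 NE?T → r1=0x8f
[3] flags=1010 CC?F → skip
[4] flags=0010 → (cmp)
[5] flags=0010 PL?T → r2=0x98
[6] flags=0010 LS?F → skip
[7] flags=1000 → (cmp)
[8] flags=1000 CS?F → skip
[9] flags=1000 EQ?F → skip

EXEC = [2,5]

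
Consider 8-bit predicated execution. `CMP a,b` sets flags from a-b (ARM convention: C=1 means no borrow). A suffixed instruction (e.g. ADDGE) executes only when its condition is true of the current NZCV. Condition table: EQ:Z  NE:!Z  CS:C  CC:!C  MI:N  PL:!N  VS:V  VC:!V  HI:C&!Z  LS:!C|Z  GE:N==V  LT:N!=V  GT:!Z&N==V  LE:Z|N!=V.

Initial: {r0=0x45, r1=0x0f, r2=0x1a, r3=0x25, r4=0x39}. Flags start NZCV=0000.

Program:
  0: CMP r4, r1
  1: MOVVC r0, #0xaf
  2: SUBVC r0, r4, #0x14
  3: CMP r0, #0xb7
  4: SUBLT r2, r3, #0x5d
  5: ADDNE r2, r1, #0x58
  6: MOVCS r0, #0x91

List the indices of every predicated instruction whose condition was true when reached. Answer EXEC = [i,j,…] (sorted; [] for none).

[0] flags=0010 → (cmp)
[1] flags=0010 VC?T → r0=0xaf
[2] flags=0010 VC?T → r0=0x25
[3] flags=0000 → (cmp)
[4] flags=0000 LT?F → skip
[5] flags=0000 NE?T → r2=0x67
[6] flags=0000 CS?F → skip

EXEC = [1,2,5]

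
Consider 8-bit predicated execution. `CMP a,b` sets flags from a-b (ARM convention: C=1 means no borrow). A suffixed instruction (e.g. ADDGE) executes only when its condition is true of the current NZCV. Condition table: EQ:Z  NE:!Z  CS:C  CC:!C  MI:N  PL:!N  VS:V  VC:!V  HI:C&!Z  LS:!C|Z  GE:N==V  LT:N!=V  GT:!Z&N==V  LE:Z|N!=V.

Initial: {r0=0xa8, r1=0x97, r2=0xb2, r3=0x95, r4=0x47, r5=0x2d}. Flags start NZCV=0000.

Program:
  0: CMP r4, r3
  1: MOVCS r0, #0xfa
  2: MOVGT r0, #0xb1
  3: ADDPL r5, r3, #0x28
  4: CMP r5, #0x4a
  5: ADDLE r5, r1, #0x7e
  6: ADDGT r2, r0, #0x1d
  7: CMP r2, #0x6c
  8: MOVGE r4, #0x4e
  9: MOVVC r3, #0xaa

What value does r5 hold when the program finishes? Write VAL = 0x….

0: ✓ CMP  NZCV=1001
1: · MOVCS
2: ✓ MOVGT  r0←0xb1
3: · ADDPL
4: ✓ CMP  NZCV=1000
5: ✓ ADDLE  r5←0x15
6: · ADDGT
7: ✓ CMP  NZCV=0011
8: · MOVGE
9: · MOVVC

VAL = 0x15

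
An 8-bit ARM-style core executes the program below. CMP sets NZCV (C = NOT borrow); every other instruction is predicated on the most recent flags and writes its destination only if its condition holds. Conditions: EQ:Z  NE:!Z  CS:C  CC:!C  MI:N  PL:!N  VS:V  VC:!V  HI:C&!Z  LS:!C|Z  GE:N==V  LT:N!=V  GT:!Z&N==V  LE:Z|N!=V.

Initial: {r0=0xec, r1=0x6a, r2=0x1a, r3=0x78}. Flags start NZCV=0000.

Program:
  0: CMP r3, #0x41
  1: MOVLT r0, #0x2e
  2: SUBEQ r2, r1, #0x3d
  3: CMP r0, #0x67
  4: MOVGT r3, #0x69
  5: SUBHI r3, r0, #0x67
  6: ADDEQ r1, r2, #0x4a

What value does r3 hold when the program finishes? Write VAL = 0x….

[0] flags=0010 → (cmp)
[1] flags=0010 LT?F → skip
[2] flags=0010 EQ?F → skip
[3] flags=1010 → (cmp)
[4] flags=1010 GT?F → skip
[5] flags=1010 HI?T → r3=0x85
[6] flags=1010 EQ?F → skip

VAL = 0x85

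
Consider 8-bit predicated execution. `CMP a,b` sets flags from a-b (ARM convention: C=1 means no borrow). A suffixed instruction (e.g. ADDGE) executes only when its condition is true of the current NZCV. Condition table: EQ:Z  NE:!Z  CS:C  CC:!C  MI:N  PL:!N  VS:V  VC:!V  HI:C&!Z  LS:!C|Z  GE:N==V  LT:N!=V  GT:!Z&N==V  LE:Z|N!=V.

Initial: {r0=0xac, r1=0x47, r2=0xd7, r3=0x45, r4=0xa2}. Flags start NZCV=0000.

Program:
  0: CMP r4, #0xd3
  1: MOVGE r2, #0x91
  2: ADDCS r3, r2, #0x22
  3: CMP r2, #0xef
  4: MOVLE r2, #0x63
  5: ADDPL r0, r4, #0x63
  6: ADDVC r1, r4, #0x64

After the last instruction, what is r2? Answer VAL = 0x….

[0] flags=1000 → (cmp)
[1] flags=1000 GE?F → skip
[2] flags=1000 CS?F → skip
[3] flags=1000 → (cmp)
[4] flags=1000 LE?T → r2=0x63
[5] flags=1000 PL?F → skip
[6] flags=1000 VC?T → r1=0x06

VAL = 0x63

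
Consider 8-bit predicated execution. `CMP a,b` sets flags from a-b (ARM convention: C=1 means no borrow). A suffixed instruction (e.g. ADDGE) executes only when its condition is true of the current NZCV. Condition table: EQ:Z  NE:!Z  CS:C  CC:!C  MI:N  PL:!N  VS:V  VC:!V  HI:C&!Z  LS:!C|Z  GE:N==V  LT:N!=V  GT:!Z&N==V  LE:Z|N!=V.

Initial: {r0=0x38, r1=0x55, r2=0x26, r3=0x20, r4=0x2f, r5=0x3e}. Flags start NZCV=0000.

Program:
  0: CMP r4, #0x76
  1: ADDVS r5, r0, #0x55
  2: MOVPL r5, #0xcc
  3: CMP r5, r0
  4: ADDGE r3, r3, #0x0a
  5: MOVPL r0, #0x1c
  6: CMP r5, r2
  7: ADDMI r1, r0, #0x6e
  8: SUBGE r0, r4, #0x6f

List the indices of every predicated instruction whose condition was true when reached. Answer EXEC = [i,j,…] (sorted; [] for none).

0: ✓ CMP  NZCV=1000
1: · ADDVS
2: · MOVPL
3: ✓ CMP  NZCV=0010
4: ✓ ADDGE  r3←0x2a
5: ✓ MOVPL  r0←0x1c
6: ✓ CMP  NZCV=0010
7: · ADDMI
8: ✓ SUBGE  r0←0xc0

EXEC = [4,5,8]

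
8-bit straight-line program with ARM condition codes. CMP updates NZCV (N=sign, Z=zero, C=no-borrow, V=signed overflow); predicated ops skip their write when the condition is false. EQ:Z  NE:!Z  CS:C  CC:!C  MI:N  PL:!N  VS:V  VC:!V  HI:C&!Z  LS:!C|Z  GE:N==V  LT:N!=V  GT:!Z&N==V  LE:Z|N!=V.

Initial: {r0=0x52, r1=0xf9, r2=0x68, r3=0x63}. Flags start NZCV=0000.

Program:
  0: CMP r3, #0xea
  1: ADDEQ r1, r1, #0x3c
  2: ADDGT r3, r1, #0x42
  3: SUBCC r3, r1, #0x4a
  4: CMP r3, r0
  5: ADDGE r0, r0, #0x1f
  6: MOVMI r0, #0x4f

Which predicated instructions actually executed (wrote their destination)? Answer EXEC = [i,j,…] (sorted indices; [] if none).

[0] flags=0000 → (cmp)
[1] flags=0000 EQ?F → skip
[2] flags=0000 GT?T → r3=0x3b
[3] flags=0000 CC?T → r3=0xaf
[4] flags=0011 → (cmp)
[5] flags=0011 GE?F → skip
[6] flags=0011 MI?F → skip

EXEC = [2,3]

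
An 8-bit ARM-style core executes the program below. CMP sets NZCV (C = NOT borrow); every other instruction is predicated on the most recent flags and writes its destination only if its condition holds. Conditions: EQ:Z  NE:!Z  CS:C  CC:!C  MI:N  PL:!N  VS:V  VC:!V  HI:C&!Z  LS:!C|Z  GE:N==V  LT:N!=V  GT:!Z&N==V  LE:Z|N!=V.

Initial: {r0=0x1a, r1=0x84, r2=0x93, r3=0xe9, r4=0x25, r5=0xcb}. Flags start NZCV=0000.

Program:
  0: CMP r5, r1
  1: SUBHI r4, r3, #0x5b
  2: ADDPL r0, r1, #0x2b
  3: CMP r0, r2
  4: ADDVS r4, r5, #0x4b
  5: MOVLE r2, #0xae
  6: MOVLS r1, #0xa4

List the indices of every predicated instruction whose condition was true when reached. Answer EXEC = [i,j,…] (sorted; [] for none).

[0] flags=0010 → (cmp)
[1] flags=0010 HI?T → r4=0x8e
[2] flags=0010 PL?T → r0=0xaf
[3] flags=0010 → (cmp)
[4] flags=0010 VS?F → skip
[5] flags=0010 LE?F → skip
[6] flags=0010 LS?F → skip

EXEC = [1,2]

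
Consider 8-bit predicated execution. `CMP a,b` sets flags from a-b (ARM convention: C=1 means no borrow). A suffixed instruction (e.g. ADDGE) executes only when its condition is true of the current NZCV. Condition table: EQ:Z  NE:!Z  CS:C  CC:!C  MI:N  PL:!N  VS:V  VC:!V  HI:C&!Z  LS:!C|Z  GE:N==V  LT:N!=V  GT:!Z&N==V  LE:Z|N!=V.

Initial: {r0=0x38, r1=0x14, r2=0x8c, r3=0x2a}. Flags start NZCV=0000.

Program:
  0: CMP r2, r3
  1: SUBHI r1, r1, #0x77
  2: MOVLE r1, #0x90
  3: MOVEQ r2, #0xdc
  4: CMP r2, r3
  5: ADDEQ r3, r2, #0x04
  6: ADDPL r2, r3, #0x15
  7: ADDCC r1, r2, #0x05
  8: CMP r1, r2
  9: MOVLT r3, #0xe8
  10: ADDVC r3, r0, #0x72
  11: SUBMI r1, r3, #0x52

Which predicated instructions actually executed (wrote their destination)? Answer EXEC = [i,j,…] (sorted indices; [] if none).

0: ✓ CMP  NZCV=0011
1: ✓ SUBHI  r1←0x9d
2: ✓ MOVLE  r1←0x90
3: · MOVEQ
4: ✓ CMP  NZCV=0011
5: · ADDEQ
6: ✓ ADDPL  r2←0x3f
7: · ADDCC
8: ✓ CMP  NZCV=0011
9: ✓ MOVLT  r3←0xe8
10: · ADDVC
11: · SUBMI

EXEC = [1,2,6,9]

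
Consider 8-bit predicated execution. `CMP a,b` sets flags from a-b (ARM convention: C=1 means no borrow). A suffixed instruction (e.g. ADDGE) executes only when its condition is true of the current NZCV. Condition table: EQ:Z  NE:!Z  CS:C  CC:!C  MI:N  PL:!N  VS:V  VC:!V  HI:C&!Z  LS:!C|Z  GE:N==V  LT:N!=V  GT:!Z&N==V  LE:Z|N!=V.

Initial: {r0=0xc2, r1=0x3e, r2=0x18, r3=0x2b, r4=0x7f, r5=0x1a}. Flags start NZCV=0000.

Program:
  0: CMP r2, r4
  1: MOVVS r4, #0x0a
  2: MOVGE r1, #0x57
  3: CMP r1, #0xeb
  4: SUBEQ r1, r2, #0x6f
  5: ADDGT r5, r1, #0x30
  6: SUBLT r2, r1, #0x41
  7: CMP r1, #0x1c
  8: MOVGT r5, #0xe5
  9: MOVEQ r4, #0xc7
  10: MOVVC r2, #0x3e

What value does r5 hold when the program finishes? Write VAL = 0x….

[0] flags=1000 → (cmp)
[1] flags=1000 VS?F → skip
[2] flags=1000 GE?F → skip
[3] flags=0000 → (cmp)
[4] flags=0000 EQ?F → skip
[5] flags=0000 GT?T → r5=0x6e
[6] flags=0000 LT?F → skip
[7] flags=0010 → (cmp)
[8] flags=0010 GT?T → r5=0xe5
[9] flags=0010 EQ?F → skip
[10] flags=0010 VC?T → r2=0x3e

VAL = 0xe5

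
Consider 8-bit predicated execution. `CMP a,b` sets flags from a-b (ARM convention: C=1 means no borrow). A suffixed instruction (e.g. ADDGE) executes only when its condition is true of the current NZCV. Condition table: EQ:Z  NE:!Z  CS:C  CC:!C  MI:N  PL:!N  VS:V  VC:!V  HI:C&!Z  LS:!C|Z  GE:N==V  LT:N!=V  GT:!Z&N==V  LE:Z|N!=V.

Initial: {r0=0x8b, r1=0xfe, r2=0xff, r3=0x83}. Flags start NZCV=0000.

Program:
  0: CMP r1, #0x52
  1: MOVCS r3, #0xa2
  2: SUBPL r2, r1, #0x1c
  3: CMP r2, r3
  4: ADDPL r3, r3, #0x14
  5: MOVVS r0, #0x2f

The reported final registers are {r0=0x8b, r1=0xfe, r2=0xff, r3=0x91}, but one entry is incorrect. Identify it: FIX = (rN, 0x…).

FIX = (r3, 0xb6)

0: ✓ CMP  NZCV=1010
1: ✓ MOVCS  r3←0xa2
2: · SUBPL
3: ✓ CMP  NZCV=0010
4: ✓ ADDPL  r3←0xb6
5: · MOVVS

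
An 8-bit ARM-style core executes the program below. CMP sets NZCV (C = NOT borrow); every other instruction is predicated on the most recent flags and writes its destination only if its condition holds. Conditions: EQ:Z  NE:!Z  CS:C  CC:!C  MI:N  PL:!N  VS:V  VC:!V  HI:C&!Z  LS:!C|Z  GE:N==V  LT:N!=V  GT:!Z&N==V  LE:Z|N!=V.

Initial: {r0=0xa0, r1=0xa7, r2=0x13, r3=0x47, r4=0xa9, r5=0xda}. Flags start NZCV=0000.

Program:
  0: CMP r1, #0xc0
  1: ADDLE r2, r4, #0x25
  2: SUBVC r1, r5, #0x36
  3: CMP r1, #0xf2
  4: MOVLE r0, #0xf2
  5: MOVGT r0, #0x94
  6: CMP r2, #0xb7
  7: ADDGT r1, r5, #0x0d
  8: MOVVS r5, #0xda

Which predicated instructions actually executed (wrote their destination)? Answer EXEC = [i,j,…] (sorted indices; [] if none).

0: ✓ CMP  NZCV=1000
1: ✓ ADDLE  r2←0xce
2: ✓ SUBVC  r1←0xa4
3: ✓ CMP  NZCV=1000
4: ✓ MOVLE  r0←0xf2
5: · MOVGT
6: ✓ CMP  NZCV=0010
7: ✓ ADDGT  r1←0xe7
8: · MOVVS

EXEC = [1,2,4,7]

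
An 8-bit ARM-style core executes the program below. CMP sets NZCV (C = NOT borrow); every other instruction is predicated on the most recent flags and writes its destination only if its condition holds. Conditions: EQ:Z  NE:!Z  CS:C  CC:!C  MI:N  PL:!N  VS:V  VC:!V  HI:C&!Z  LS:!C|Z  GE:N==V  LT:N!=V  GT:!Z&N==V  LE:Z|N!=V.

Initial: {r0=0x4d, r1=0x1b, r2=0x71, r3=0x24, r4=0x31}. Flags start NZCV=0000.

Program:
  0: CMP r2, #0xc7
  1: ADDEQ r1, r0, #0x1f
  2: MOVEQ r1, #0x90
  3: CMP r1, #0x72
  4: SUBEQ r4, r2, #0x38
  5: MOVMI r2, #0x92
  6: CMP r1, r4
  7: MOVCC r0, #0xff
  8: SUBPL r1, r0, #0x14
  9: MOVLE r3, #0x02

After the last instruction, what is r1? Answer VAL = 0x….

[0] flags=1001 → (cmp)
[1] flags=1001 EQ?F → skip
[2] flags=1001 EQ?F → skip
[3] flags=1000 → (cmp)
[4] flags=1000 EQ?F → skip
[5] flags=1000 MI?T → r2=0x92
[6] flags=1000 → (cmp)
[7] flags=1000 CC?T → r0=0xff
[8] flags=1000 PL?F → skip
[9] flags=1000 LE?T → r3=0x02

VAL = 0x1b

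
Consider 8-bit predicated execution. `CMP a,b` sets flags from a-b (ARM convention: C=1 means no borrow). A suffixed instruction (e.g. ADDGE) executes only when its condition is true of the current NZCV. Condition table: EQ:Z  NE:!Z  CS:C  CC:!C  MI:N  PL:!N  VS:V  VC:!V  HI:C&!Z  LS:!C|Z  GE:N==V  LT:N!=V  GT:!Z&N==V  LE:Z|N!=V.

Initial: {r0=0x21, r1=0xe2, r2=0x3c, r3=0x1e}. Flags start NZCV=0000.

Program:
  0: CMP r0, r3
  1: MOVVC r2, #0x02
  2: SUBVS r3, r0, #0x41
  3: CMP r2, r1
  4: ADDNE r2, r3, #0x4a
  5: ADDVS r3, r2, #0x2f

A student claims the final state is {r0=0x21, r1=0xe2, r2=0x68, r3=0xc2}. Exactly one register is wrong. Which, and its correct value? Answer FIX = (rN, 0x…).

[0] flags=0010 → (cmp)
[1] flags=0010 VC?T → r2=0x02
[2] flags=0010 VS?F → skip
[3] flags=0000 → (cmp)
[4] flags=0000 NE?T → r2=0x68
[5] flags=0000 VS?F → skip

FIX = (r3, 0x1e)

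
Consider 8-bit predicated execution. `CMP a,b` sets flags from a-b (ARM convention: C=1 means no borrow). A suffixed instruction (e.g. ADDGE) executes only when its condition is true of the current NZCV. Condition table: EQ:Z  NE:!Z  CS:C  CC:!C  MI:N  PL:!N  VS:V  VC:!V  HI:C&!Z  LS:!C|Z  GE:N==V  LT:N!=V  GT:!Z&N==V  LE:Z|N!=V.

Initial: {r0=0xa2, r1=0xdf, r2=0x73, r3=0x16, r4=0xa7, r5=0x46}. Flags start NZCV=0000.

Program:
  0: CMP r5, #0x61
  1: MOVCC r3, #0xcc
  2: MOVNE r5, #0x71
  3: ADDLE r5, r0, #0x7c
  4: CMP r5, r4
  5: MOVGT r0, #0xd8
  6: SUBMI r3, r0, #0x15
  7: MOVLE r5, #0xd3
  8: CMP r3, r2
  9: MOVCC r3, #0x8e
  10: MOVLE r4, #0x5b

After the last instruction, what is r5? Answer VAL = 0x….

[0] flags=1000 → (cmp)
[1] flags=1000 CC?T → r3=0xcc
[2] flags=1000 NE?T → r5=0x71
[3] flags=1000 LE?T → r5=0x1e
[4] flags=0000 → (cmp)
[5] flags=0000 GT?T → r0=0xd8
[6] flags=0000 MI?F → skip
[7] flags=0000 LE?F → skip
[8] flags=0011 → (cmp)
[9] flags=0011 CC?F → skip
[10] flags=0011 LE?T → r4=0x5b

VAL = 0x1e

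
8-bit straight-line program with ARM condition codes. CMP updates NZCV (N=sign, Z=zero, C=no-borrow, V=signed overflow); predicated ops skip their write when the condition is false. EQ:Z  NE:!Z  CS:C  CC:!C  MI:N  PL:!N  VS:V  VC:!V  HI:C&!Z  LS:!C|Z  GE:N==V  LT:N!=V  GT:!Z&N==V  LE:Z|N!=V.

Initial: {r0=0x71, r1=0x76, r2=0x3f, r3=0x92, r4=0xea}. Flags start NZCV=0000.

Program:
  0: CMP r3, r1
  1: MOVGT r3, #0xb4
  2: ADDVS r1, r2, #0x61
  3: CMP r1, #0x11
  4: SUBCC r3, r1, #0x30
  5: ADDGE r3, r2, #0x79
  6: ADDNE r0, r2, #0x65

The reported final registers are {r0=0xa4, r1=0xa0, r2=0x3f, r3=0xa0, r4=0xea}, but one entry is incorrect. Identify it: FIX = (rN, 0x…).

[0] flags=0011 → (cmp)
[1] flags=0011 GT?F → skip
[2] flags=0011 VS?T → r1=0xa0
[3] flags=1010 → (cmp)
[4] flags=1010 CC?F → skip
[5] flags=1010 GE?F → skip
[6] flags=1010 NE?T → r0=0xa4

FIX = (r3, 0x92)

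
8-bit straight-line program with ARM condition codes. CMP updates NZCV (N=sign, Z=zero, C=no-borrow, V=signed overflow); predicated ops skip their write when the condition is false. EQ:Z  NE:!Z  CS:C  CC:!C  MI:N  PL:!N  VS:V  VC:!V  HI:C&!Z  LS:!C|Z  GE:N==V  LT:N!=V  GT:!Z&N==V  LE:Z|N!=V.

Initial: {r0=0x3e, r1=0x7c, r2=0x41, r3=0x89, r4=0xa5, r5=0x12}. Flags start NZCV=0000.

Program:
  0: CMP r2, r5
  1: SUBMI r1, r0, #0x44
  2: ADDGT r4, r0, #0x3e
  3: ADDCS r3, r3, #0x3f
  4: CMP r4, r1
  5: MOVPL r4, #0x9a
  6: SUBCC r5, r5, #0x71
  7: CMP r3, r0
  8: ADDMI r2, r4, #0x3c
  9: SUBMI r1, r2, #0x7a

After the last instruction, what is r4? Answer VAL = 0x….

0: ✓ CMP  NZCV=0010
1: · SUBMI
2: ✓ ADDGT  r4←0x7c
3: ✓ ADDCS  r3←0xc8
4: ✓ CMP  NZCV=0110
5: ✓ MOVPL  r4←0x9a
6: · SUBCC
7: ✓ CMP  NZCV=1010
8: ✓ ADDMI  r2←0xd6
9: ✓ SUBMI  r1←0x5c

VAL = 0x9a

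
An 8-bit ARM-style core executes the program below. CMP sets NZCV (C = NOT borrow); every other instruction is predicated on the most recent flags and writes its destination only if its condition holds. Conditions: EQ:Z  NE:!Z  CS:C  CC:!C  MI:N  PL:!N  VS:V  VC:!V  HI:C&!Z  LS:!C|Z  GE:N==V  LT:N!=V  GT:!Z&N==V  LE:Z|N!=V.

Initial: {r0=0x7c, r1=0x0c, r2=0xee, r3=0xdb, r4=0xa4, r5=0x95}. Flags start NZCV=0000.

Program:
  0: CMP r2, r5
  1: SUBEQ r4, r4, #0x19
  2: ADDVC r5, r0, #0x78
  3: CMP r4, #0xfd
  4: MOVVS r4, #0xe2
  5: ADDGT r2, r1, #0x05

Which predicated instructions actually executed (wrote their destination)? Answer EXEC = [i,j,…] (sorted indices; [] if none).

EXEC = [2]

[0] flags=0010 → (cmp)
[1] flags=0010 EQ?F → skip
[2] flags=0010 VC?T → r5=0xf4
[3] flags=1000 → (cmp)
[4] flags=1000 VS?F → skip
[5] flags=1000 GT?F → skip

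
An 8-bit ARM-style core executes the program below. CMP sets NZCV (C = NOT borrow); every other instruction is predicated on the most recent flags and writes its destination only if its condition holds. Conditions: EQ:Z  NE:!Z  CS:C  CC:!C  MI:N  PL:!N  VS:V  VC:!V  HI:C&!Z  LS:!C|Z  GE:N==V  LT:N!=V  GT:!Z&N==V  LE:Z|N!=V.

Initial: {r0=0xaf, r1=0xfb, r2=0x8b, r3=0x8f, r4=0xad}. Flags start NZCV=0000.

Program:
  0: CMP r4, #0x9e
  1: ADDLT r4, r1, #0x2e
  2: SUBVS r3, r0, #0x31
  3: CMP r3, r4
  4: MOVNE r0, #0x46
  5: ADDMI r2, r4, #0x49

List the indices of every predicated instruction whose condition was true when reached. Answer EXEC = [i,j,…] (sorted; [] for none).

EXEC = [4,5]

[0] flags=0010 → (cmp)
[1] flags=0010 LT?F → skip
[2] flags=0010 VS?F → skip
[3] flags=1000 → (cmp)
[4] flags=1000 NE?T → r0=0x46
[5] flags=1000 MI?T → r2=0xf6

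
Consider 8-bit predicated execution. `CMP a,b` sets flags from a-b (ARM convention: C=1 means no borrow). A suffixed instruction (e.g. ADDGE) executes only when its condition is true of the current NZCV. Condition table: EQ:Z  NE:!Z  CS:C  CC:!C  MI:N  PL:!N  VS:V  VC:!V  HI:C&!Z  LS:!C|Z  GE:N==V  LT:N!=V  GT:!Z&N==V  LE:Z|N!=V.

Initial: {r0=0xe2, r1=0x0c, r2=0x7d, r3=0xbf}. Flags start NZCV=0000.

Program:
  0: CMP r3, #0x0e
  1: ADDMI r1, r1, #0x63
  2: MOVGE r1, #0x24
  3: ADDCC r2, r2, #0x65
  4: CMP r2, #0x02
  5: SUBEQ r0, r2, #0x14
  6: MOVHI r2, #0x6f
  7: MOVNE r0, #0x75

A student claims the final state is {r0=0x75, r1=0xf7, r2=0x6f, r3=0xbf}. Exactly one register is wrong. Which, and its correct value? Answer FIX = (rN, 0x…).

FIX = (r1, 0x6f)

[0] flags=1010 → (cmp)
[1] flags=1010 MI?T → r1=0x6f
[2] flags=1010 GE?F → skip
[3] flags=1010 CC?F → skip
[4] flags=0010 → (cmp)
[5] flags=0010 EQ?F → skip
[6] flags=0010 HI?T → r2=0x6f
[7] flags=0010 NE?T → r0=0x75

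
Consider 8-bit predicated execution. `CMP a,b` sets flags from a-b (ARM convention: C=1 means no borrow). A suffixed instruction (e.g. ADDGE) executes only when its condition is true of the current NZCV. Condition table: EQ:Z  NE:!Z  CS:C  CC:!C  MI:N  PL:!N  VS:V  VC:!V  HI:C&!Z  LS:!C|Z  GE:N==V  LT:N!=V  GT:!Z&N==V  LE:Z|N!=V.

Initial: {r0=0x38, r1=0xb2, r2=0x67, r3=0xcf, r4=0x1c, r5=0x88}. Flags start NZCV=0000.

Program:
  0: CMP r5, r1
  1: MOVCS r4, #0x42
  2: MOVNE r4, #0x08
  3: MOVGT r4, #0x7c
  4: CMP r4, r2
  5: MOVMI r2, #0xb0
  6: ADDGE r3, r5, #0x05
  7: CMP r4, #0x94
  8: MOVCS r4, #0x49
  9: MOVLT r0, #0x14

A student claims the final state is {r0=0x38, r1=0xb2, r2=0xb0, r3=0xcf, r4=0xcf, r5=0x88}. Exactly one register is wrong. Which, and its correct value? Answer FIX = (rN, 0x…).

0: ✓ CMP  NZCV=1000
1: · MOVCS
2: ✓ MOVNE  r4←0x08
3: · MOVGT
4: ✓ CMP  NZCV=1000
5: ✓ MOVMI  r2←0xb0
6: · ADDGE
7: ✓ CMP  NZCV=0000
8: · MOVCS
9: · MOVLT

FIX = (r4, 0x08)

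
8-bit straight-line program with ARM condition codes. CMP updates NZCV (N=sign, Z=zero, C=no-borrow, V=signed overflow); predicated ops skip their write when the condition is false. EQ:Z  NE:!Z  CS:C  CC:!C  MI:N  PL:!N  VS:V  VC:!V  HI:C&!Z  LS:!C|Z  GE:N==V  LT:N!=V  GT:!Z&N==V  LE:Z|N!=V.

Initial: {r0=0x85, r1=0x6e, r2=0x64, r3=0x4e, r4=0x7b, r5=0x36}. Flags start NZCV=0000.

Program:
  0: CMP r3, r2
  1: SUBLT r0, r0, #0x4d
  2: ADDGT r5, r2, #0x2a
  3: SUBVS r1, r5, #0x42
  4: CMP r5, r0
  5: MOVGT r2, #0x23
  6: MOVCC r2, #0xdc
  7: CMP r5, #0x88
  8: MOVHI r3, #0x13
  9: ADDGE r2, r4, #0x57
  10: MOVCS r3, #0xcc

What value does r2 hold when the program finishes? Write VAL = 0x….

0: ✓ CMP  NZCV=1000
1: ✓ SUBLT  r0←0x38
2: · ADDGT
3: · SUBVS
4: ✓ CMP  NZCV=1000
5: · MOVGT
6: ✓ MOVCC  r2←0xdc
7: ✓ CMP  NZCV=1001
8: · MOVHI
9: ✓ ADDGE  r2←0xd2
10: · MOVCS

VAL = 0xd2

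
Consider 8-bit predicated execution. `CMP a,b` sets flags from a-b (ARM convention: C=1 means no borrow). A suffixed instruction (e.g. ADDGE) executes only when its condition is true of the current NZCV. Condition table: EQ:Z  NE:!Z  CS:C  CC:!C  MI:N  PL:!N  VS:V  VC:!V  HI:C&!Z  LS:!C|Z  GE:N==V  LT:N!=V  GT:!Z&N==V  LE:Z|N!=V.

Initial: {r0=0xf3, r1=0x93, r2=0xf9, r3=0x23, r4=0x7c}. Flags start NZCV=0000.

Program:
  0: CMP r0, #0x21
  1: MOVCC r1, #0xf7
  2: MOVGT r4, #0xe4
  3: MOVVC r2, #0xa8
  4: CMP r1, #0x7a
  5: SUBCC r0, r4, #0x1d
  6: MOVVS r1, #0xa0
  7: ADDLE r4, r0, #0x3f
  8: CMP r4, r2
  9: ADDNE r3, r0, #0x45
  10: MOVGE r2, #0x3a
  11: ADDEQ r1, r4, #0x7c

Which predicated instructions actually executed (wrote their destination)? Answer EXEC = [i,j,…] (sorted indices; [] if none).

0: ✓ CMP  NZCV=1010
1: · MOVCC
2: · MOVGT
3: ✓ MOVVC  r2←0xa8
4: ✓ CMP  NZCV=0011
5: · SUBCC
6: ✓ MOVVS  r1←0xa0
7: ✓ ADDLE  r4←0x32
8: ✓ CMP  NZCV=1001
9: ✓ ADDNE  r3←0x38
10: ✓ MOVGE  r2←0x3a
11: · ADDEQ

EXEC = [3,6,7,9,10]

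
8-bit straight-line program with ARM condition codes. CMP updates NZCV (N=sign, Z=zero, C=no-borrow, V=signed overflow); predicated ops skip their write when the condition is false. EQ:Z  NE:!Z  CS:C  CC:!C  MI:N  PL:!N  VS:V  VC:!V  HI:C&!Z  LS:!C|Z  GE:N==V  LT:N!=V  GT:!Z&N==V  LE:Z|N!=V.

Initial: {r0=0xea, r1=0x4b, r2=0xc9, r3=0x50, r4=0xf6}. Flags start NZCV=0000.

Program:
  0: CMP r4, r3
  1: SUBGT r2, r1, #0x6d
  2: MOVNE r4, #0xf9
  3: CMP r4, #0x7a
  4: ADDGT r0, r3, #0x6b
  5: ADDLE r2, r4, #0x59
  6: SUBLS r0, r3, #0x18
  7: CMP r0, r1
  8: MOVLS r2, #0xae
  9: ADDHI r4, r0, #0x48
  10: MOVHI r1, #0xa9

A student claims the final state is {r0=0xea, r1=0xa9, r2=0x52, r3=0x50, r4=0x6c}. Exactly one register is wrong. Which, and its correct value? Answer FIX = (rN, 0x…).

[0] flags=1010 → (cmp)
[1] flags=1010 GT?F → skip
[2] flags=1010 NE?T → r4=0xf9
[3] flags=0011 → (cmp)
[4] flags=0011 GT?F → skip
[5] flags=0011 LE?T → r2=0x52
[6] flags=0011 LS?F → skip
[7] flags=1010 → (cmp)
[8] flags=1010 LS?F → skip
[9] flags=1010 HI?T → r4=0x32
[10] flags=1010 HI?T → r1=0xa9

FIX = (r4, 0x32)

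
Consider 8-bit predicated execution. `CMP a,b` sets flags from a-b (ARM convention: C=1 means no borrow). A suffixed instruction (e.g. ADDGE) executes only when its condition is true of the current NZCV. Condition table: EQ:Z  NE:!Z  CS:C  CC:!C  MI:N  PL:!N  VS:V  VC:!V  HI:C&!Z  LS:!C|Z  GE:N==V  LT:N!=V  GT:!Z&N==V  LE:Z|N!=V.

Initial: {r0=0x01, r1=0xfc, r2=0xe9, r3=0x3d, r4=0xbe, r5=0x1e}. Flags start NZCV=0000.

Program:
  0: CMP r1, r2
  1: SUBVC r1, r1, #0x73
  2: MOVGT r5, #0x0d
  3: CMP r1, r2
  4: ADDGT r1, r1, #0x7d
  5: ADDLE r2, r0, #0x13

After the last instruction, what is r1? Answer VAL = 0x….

0: ✓ CMP  NZCV=0010
1: ✓ SUBVC  r1←0x89
2: ✓ MOVGT  r5←0x0d
3: ✓ CMP  NZCV=1000
4: · ADDGT
5: ✓ ADDLE  r2←0x14

VAL = 0x89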